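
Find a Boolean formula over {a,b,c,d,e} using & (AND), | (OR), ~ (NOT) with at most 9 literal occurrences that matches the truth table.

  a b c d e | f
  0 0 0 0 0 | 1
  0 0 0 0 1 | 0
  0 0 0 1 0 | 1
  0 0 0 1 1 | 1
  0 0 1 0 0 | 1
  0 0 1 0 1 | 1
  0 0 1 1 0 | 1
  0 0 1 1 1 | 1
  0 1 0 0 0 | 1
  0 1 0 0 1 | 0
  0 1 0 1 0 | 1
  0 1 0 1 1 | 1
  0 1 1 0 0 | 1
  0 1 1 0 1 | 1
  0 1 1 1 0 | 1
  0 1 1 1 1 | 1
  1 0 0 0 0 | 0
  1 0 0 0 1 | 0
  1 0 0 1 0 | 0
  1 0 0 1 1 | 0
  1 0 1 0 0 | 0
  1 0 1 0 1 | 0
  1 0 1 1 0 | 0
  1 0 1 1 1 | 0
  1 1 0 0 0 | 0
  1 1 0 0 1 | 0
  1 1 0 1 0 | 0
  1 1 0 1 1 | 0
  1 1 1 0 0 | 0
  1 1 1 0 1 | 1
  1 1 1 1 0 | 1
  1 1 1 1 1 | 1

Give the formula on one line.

  ~e = 10101010101010101010101010101010
  (c | ~e) = 10101111101011111010111110101111
  (d | (c | ~e)) = 10111111101111111011111110111111
  (b & c) = 00000000000011110000000000001111
  ~a = 11111111111111110000000000000000
  ((b & c) | ~a) = 11111111111111110000000000001111
  (e | d) = 01110111011101110111011101110111
  (~a | (e | d)) = 11111111111111110111011101110111
  (((b & c) | ~a) & (~a | (e | d))) = 11111111111111110000000000000111
  ((d | (c | ~e)) & (((b & c) | ~a) & (~a | (e | d)))) = 10111111101111110000000000000111

((d | (c | ~e)) & (((b & c) | ~a) & (~a | (e | d))))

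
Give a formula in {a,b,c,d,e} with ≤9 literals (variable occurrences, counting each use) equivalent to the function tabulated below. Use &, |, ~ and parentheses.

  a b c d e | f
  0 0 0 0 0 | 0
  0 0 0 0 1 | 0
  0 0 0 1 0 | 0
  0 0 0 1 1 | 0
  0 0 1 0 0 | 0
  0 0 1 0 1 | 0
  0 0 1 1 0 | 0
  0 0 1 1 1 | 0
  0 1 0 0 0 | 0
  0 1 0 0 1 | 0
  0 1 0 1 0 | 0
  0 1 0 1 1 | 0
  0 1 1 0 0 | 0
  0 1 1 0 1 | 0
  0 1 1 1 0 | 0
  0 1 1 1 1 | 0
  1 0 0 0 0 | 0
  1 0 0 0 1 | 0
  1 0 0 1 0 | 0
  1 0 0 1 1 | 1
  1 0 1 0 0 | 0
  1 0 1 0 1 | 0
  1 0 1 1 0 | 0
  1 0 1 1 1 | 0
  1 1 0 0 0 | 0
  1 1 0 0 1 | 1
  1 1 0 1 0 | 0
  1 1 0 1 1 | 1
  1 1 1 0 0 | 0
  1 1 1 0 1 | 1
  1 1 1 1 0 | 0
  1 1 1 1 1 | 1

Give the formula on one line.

(((b & a) | (~c & (a & d))) & e)

  (b & a) = 00000000000000000000000011111111
  ~c = 11110000111100001111000011110000
  (a & d) = 00000000000000000011001100110011
  (~c & (a & d)) = 00000000000000000011000000110000
  ((b & a) | (~c & (a & d))) = 00000000000000000011000011111111
  (((b & a) | (~c & (a & d))) & e) = 00000000000000000001000001010101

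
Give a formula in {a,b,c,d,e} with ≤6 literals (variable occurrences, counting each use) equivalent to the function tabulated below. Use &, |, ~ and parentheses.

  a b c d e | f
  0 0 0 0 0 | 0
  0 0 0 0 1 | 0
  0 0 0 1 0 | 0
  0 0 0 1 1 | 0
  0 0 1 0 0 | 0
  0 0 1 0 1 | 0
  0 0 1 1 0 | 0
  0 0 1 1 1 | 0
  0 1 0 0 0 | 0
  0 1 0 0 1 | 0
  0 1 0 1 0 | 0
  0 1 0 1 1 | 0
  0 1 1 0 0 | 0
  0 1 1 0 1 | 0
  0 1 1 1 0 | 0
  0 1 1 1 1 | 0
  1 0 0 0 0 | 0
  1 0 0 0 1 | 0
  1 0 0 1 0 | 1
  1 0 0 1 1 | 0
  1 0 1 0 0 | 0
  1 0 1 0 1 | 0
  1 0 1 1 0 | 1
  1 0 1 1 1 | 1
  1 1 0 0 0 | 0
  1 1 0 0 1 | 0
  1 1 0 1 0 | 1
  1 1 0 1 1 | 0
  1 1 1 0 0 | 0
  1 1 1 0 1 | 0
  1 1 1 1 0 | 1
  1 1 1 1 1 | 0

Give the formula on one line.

  (d & a) = 00000000000000000011001100110011
  ~b = 11111111000000001111111100000000
  (c & ~b) = 00001111000000000000111100000000
  ~e = 10101010101010101010101010101010
  (~e & a) = 00000000000000001010101010101010
  ((c & ~b) | (~e & a)) = 00001111000000001010111110101010
  ((d & a) & ((c & ~b) | (~e & a))) = 00000000000000000010001100100010

((d & a) & ((c & ~b) | (~e & a)))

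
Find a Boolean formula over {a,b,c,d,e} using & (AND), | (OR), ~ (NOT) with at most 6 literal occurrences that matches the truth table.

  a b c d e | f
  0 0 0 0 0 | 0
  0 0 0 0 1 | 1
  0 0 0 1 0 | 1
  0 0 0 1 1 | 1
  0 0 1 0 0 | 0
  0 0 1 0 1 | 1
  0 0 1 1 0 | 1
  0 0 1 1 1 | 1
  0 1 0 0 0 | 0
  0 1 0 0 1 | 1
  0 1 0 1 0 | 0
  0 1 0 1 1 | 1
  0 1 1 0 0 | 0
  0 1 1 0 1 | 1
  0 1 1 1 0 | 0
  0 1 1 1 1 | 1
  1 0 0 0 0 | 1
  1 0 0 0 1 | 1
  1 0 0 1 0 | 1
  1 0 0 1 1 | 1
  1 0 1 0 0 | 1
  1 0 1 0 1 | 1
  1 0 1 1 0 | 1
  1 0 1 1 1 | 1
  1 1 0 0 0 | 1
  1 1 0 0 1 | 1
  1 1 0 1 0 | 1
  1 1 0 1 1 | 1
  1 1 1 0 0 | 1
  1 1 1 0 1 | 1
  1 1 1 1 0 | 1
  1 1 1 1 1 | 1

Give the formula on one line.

((d & ~b) | (a | e))

  ~b = 11111111000000001111111100000000
  (d & ~b) = 00110011000000000011001100000000
  (a | e) = 01010101010101011111111111111111
  ((d & ~b) | (a | e)) = 01110111010101011111111111111111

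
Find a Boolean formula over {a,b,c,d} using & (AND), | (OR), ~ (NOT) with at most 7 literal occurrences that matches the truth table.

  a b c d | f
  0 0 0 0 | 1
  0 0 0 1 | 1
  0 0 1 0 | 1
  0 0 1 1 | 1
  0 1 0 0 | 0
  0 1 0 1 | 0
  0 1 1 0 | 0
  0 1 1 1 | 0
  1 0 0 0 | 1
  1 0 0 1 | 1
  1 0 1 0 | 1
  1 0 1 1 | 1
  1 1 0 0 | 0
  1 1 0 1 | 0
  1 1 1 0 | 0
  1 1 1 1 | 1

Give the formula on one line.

  ~b = 1111000011110000
  ~c = 1100110011001100
  (a & d) = 0000000001010101
  (~c | (a & d)) = 1100110011011101
  (d & (~c | (a & d))) = 0100010001010101
  (c & (d & (~c | (a & d)))) = 0000000000010001
  (~b | (c & (d & (~c | (a & d))))) = 1111000011110001

(~b | (c & (d & (~c | (a & d)))))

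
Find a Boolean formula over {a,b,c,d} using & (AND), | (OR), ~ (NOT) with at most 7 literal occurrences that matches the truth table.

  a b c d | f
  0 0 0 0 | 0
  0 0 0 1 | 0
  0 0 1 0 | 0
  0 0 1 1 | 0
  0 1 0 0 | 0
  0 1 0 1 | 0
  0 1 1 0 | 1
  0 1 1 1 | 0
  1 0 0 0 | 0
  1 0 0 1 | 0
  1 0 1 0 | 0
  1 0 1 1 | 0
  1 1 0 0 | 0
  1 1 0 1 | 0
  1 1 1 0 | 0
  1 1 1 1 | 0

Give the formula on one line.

  ~b = 1111000011110000
  (~b | c) = 1111001111110011
  ~a = 1111111100000000
  (d | ~a) = 1111111101010101
  ((~b | c) & (d | ~a)) = 1111001101010001
  (b & ((~b | c) & (d | ~a))) = 0000001100000001
  ~d = 1010101010101010
  (c & ~d) = 0010001000100010
  ((b & ((~b | c) & (d | ~a))) & (c & ~d)) = 0000001000000000

((b & ((~b | c) & (d | ~a))) & (c & ~d))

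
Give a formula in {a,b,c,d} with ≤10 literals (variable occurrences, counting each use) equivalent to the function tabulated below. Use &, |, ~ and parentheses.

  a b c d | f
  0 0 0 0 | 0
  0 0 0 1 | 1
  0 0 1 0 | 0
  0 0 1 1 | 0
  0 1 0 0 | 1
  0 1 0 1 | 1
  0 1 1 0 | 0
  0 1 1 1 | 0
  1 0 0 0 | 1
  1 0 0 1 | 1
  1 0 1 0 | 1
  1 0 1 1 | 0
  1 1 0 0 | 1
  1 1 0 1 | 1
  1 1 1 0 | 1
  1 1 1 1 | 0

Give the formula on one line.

(((~d & a) | (~c & d)) | (b & (~b | ~c)))

  ~d = 1010101010101010
  (~d & a) = 0000000010101010
  ~c = 1100110011001100
  (~c & d) = 0100010001000100
  ((~d & a) | (~c & d)) = 0100010011101110
  ~b = 1111000011110000
  (~b | ~c) = 1111110011111100
  (b & (~b | ~c)) = 0000110000001100
  (((~d & a) | (~c & d)) | (b & (~b | ~c))) = 0100110011101110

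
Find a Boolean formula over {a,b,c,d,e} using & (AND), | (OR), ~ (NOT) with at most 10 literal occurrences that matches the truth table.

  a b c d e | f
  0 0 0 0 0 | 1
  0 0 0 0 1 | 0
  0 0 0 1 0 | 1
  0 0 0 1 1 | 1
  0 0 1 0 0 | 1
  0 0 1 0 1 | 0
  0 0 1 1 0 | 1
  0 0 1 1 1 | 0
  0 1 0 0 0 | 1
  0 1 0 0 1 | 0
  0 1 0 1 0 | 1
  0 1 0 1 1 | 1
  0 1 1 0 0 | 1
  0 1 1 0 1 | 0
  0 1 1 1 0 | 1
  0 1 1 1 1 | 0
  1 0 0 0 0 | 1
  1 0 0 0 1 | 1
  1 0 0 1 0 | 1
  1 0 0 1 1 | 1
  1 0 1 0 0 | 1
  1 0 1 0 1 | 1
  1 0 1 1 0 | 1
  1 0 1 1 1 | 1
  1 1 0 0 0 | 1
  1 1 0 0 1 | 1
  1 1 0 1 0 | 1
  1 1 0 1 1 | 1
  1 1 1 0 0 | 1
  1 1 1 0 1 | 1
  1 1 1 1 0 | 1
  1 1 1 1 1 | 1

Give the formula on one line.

(((a | (~e & ~c)) | ~e) | ((~c & d) | a))

  ~e = 10101010101010101010101010101010
  ~c = 11110000111100001111000011110000
  (~e & ~c) = 10100000101000001010000010100000
  (a | (~e & ~c)) = 10100000101000001111111111111111
  ((a | (~e & ~c)) | ~e) = 10101010101010101111111111111111
  (~c & d) = 00110000001100000011000000110000
  ((~c & d) | a) = 00110000001100001111111111111111
  (((a | (~e & ~c)) | ~e) | ((~c & d) | a)) = 10111010101110101111111111111111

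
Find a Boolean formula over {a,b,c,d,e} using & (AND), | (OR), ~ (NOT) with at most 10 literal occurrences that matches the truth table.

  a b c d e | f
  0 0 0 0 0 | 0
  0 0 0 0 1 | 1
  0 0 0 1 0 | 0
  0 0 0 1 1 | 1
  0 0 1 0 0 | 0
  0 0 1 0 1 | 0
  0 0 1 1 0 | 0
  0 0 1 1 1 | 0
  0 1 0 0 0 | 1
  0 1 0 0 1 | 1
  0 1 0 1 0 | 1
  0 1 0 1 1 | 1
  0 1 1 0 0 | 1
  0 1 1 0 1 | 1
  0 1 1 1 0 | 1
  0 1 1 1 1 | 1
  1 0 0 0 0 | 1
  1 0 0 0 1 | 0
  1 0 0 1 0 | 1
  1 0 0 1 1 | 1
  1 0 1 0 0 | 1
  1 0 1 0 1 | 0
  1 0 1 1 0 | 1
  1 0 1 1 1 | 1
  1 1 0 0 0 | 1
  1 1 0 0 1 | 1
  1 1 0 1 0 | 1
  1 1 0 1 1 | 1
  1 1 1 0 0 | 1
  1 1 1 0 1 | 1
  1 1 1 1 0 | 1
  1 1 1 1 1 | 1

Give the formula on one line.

  ~e = 10101010101010101010101010101010
  ~c = 11110000111100001111000011110000
  ~a = 11111111111111110000000000000000
  (~c & ~a) = 11110000111100000000000000000000
  (~e | (~c & ~a)) = 11111010111110101010101010101010
  (e | a) = 01010101010101011111111111111111
  ((~e | (~c & ~a)) & (e | a)) = 01010000010100001010101010101010
  (a & d) = 00000000000000000011001100110011
  ((a & d) | b) = 00000000111111110011001111111111
  (((~e | (~c & ~a)) & (e | a)) | ((a & d) | b)) = 01010000111111111011101111111111

(((~e | (~c & ~a)) & (e | a)) | ((a & d) | b))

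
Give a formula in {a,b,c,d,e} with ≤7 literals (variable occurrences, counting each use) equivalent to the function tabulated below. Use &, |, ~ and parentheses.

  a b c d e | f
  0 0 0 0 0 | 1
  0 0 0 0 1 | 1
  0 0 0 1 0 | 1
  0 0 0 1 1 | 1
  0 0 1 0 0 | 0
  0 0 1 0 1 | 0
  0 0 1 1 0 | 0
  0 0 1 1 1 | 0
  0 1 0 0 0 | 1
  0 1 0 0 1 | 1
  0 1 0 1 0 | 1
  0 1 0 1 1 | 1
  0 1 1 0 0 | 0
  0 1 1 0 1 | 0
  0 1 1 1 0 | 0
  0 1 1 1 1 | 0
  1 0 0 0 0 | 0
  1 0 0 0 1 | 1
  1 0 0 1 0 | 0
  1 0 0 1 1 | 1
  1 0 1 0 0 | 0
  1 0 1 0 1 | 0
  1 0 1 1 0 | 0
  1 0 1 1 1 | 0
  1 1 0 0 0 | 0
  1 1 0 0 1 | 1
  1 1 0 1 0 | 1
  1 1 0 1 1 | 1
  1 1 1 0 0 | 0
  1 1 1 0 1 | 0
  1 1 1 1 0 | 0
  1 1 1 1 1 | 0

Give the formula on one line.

(((e | ~a) | (b & (d | (a & c)))) & ~c)

  ~a = 11111111111111110000000000000000
  (e | ~a) = 11111111111111110101010101010101
  (a & c) = 00000000000000000000111100001111
  (d | (a & c)) = 00110011001100110011111100111111
  (b & (d | (a & c))) = 00000000001100110000000000111111
  ((e | ~a) | (b & (d | (a & c)))) = 11111111111111110101010101111111
  ~c = 11110000111100001111000011110000
  (((e | ~a) | (b & (d | (a & c)))) & ~c) = 11110000111100000101000001110000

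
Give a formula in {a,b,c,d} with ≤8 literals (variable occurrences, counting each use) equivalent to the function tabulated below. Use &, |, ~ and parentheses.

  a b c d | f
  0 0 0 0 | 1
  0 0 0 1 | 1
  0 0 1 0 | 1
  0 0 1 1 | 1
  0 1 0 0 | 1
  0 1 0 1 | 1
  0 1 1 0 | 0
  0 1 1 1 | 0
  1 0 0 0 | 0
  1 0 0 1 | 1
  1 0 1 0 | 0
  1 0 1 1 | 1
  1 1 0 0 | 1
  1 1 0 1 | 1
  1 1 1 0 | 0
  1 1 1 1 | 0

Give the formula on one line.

  (d | b) = 0101111101011111
  ~c = 1100110011001100
  ((d | b) & ~c) = 0100110001001100
  (d | ((d | b) & ~c)) = 0101110101011101
  ~a = 1111111100000000
  ((d | ((d | b) & ~c)) | ~a) = 1111111101011101
  ~b = 1111000011110000
  (~c | ~b) = 1111110011111100
  (((d | ((d | b) & ~c)) | ~a) & (~c | ~b)) = 1111110001011100

(((d | ((d | b) & ~c)) | ~a) & (~c | ~b))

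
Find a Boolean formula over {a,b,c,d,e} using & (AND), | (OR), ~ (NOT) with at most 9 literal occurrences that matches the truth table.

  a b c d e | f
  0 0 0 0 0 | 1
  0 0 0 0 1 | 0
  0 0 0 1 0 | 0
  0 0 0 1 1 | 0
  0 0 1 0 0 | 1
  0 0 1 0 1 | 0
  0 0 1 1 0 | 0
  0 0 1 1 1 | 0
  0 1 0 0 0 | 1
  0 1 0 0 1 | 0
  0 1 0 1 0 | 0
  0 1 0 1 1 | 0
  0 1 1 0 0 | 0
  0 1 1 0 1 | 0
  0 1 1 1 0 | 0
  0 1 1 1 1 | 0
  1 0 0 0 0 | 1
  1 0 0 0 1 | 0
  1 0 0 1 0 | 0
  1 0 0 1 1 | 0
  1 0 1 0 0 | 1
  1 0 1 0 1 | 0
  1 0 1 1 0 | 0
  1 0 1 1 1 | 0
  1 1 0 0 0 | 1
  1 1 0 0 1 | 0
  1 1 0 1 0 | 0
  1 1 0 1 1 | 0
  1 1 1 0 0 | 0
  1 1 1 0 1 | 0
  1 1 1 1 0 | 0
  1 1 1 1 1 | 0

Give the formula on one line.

((~e & ((e | (~b | (~a & e))) | ~c)) & (~d | e))

  ~e = 10101010101010101010101010101010
  ~b = 11111111000000001111111100000000
  ~a = 11111111111111110000000000000000
  (~a & e) = 01010101010101010000000000000000
  (~b | (~a & e)) = 11111111010101011111111100000000
  (e | (~b | (~a & e))) = 11111111010101011111111101010101
  ~c = 11110000111100001111000011110000
  ((e | (~b | (~a & e))) | ~c) = 11111111111101011111111111110101
  (~e & ((e | (~b | (~a & e))) | ~c)) = 10101010101000001010101010100000
  ~d = 11001100110011001100110011001100
  (~d | e) = 11011101110111011101110111011101
  ((~e & ((e | (~b | (~a & e))) | ~c)) & (~d | e)) = 10001000100000001000100010000000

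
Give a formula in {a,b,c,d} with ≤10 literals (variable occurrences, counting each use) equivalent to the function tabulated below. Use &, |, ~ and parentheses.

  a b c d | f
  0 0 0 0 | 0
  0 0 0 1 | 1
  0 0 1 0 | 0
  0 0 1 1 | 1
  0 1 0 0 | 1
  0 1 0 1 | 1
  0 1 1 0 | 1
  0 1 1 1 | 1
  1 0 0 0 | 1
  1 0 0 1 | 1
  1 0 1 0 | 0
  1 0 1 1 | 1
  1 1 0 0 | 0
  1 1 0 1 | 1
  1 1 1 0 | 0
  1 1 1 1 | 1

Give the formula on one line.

((((~c & ~b) & a) | d) | ((~a & b) | (d & a)))

  ~c = 1100110011001100
  ~b = 1111000011110000
  (~c & ~b) = 1100000011000000
  ((~c & ~b) & a) = 0000000011000000
  (((~c & ~b) & a) | d) = 0101010111010101
  ~a = 1111111100000000
  (~a & b) = 0000111100000000
  (d & a) = 0000000001010101
  ((~a & b) | (d & a)) = 0000111101010101
  ((((~c & ~b) & a) | d) | ((~a & b) | (d & a))) = 0101111111010101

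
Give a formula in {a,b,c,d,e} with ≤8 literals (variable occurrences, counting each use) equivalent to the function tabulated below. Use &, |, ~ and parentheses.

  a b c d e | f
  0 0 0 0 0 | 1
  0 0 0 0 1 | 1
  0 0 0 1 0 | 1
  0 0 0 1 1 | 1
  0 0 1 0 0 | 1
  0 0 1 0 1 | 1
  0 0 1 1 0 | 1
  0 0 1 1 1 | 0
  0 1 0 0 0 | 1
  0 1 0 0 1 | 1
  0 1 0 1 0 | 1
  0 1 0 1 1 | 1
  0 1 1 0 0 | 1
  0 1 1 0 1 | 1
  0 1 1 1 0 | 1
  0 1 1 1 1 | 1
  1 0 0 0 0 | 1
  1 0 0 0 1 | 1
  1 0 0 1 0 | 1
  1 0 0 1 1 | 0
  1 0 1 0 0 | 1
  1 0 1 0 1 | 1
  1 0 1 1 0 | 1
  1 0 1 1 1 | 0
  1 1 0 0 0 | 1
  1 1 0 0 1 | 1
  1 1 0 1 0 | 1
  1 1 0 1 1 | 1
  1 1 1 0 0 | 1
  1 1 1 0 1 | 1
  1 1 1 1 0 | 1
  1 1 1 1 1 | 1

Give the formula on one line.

(((~a & ~c) | ((d & ~e) & ~b)) | (b | ~d))

  ~a = 11111111111111110000000000000000
  ~c = 11110000111100001111000011110000
  (~a & ~c) = 11110000111100000000000000000000
  ~e = 10101010101010101010101010101010
  (d & ~e) = 00100010001000100010001000100010
  ~b = 11111111000000001111111100000000
  ((d & ~e) & ~b) = 00100010000000000010001000000000
  ((~a & ~c) | ((d & ~e) & ~b)) = 11110010111100000010001000000000
  ~d = 11001100110011001100110011001100
  (b | ~d) = 11001100111111111100110011111111
  (((~a & ~c) | ((d & ~e) & ~b)) | (b | ~d)) = 11111110111111111110111011111111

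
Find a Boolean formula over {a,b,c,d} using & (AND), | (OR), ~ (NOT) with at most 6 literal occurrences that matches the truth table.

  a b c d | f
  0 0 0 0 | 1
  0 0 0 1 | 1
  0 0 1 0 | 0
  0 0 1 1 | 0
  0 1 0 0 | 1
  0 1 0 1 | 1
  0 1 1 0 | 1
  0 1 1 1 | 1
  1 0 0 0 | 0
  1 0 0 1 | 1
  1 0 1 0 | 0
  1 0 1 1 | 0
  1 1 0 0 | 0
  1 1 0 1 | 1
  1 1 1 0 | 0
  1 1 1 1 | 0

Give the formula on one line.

(((~c | b) & ~a) | (d & ~c))

  ~c = 1100110011001100
  (~c | b) = 1100111111001111
  ~a = 1111111100000000
  ((~c | b) & ~a) = 1100111100000000
  (d & ~c) = 0100010001000100
  (((~c | b) & ~a) | (d & ~c)) = 1100111101000100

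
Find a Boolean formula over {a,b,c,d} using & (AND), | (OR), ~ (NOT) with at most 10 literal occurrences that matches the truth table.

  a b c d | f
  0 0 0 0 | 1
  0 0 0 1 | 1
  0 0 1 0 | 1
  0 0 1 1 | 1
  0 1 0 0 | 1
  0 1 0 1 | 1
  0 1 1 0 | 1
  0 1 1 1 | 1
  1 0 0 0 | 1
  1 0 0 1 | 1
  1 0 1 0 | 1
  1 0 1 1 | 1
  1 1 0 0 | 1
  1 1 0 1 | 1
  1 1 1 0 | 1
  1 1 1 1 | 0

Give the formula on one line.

  ~c = 1100110011001100
  ~d = 1010101010101010
  ~b = 1111000011110000
  (~d | ~b) = 1111101011111010
  ((~d | ~b) & c) = 0011001000110010
  (~d & ~b) = 1010000010100000
  ~a = 1111111100000000
  (c | d) = 0111011101110111
  (~a & (c | d)) = 0111011100000000
  ((~d & ~b) | (~a & (c | d))) = 1111011110100000
  (((~d | ~b) & c) | ((~d & ~b) | (~a & (c | d)))) = 1111011110110010
  (~c | (((~d | ~b) & c) | ((~d & ~b) | (~a & (c | d))))) = 1111111111111110

(~c | (((~d | ~b) & c) | ((~d & ~b) | (~a & (c | d)))))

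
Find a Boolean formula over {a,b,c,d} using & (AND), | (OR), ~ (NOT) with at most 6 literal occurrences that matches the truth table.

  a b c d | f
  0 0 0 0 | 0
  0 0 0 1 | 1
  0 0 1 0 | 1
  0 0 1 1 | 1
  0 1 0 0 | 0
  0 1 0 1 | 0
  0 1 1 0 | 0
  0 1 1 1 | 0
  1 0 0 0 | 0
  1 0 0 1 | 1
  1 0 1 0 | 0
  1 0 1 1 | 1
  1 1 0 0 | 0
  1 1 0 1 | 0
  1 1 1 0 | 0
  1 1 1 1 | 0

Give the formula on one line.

(((d | (~d & c)) & ~b) & (d | ~a))

  ~d = 1010101010101010
  (~d & c) = 0010001000100010
  (d | (~d & c)) = 0111011101110111
  ~b = 1111000011110000
  ((d | (~d & c)) & ~b) = 0111000001110000
  ~a = 1111111100000000
  (d | ~a) = 1111111101010101
  (((d | (~d & c)) & ~b) & (d | ~a)) = 0111000001010000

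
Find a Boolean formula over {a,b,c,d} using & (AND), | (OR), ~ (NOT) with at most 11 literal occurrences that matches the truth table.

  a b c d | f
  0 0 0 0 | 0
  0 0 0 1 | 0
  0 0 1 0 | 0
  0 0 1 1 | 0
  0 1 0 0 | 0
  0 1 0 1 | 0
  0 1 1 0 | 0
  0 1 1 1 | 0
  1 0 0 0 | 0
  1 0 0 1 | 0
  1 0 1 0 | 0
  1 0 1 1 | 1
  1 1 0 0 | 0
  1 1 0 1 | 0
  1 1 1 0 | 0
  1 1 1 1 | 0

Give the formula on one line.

((((~a | d) & a) & (c & (a | d))) & ((c | ~a) & ~b))

  ~a = 1111111100000000
  (~a | d) = 1111111101010101
  ((~a | d) & a) = 0000000001010101
  (a | d) = 0101010111111111
  (c & (a | d)) = 0001000100110011
  (((~a | d) & a) & (c & (a | d))) = 0000000000010001
  (c | ~a) = 1111111100110011
  ~b = 1111000011110000
  ((c | ~a) & ~b) = 1111000000110000
  ((((~a | d) & a) & (c & (a | d))) & ((c | ~a) & ~b)) = 0000000000010000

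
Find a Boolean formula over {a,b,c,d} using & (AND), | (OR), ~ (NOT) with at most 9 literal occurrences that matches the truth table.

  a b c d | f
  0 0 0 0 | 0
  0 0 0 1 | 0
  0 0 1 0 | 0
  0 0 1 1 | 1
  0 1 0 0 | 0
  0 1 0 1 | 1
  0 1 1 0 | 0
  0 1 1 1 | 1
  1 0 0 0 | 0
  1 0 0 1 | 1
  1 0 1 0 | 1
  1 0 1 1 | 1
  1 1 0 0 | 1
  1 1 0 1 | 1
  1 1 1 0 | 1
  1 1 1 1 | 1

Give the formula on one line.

(((c | b) & (a | d)) | ((d & ~c) & a))

  (c | b) = 0011111100111111
  (a | d) = 0101010111111111
  ((c | b) & (a | d)) = 0001010100111111
  ~c = 1100110011001100
  (d & ~c) = 0100010001000100
  ((d & ~c) & a) = 0000000001000100
  (((c | b) & (a | d)) | ((d & ~c) & a)) = 0001010101111111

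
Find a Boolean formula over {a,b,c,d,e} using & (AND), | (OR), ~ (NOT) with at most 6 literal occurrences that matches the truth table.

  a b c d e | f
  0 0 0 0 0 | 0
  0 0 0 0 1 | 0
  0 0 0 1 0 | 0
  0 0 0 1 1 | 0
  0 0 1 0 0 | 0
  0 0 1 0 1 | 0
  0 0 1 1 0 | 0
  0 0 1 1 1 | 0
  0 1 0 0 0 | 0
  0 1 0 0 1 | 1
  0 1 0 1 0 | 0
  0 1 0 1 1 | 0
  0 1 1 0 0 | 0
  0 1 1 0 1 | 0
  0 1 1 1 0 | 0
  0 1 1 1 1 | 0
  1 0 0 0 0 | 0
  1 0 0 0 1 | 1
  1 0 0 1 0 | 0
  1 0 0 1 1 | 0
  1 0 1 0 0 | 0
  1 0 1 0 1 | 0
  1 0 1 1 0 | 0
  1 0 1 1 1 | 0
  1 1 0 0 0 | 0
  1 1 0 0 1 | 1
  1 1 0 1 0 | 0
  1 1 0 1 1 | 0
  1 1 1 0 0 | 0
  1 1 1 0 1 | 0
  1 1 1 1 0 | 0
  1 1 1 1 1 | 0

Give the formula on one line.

  (a | c) = 00001111000011111111111111111111
  (b | (a | c)) = 00001111111111111111111111111111
  (e & (b | (a | c))) = 00000101010101010101010101010101
  ~d = 11001100110011001100110011001100
  ~c = 11110000111100001111000011110000
  (~d & ~c) = 11000000110000001100000011000000
  ((e & (b | (a | c))) & (~d & ~c)) = 00000000010000000100000001000000

((e & (b | (a | c))) & (~d & ~c))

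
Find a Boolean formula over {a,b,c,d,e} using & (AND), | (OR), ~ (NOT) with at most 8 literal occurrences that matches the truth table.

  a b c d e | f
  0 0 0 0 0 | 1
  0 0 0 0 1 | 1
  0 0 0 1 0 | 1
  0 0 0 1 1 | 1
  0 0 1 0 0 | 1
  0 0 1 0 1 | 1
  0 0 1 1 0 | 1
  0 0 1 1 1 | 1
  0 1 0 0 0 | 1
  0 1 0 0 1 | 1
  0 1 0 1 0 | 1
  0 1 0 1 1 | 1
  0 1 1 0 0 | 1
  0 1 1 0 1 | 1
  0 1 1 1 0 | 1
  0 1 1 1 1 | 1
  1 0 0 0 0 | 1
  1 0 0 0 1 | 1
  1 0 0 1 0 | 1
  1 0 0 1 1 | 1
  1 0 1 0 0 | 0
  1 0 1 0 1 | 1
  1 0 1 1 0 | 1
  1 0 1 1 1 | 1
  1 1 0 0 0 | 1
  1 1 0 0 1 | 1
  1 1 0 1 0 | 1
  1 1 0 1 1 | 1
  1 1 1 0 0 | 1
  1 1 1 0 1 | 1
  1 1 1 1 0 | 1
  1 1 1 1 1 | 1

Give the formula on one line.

  ~a = 11111111111111110000000000000000
  (~a | d) = 11111111111111110011001100110011
  ~c = 11110000111100001111000011110000
  ~b = 11111111000000001111111100000000
  (~c & ~b) = 11110000000000001111000000000000
  ((~a | d) | (~c & ~b)) = 11111111111111111111001100110011
  (b | ((~a | d) | (~c & ~b))) = 11111111111111111111001111111111
  ((b | ((~a | d) | (~c & ~b))) | e) = 11111111111111111111011111111111

((b | ((~a | d) | (~c & ~b))) | e)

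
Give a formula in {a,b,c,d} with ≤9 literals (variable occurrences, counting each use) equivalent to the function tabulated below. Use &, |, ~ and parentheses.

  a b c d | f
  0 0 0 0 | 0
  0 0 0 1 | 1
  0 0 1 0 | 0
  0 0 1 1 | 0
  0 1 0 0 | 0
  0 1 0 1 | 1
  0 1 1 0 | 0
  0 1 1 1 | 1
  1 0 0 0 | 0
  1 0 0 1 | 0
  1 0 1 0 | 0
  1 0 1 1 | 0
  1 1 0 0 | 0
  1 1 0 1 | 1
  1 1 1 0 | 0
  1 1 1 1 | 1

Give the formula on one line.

  ~a = 1111111100000000
  (b | ~a) = 1111111100001111
  ~b = 1111000011110000
  (d | ~b) = 1111010111110101
  (c & b) = 0000001100000011
  ~c = 1100110011001100
  (a | ~c) = 1100110011111111
  (d & (a | ~c)) = 0100010001010101
  ((c & b) | (d & (a | ~c))) = 0100011101010111
  ((d | ~b) & ((c & b) | (d & (a | ~c)))) = 0100010101010101
  ((b | ~a) & ((d | ~b) & ((c & b) | (d & (a | ~c))))) = 0100010100000101

((b | ~a) & ((d | ~b) & ((c & b) | (d & (a | ~c)))))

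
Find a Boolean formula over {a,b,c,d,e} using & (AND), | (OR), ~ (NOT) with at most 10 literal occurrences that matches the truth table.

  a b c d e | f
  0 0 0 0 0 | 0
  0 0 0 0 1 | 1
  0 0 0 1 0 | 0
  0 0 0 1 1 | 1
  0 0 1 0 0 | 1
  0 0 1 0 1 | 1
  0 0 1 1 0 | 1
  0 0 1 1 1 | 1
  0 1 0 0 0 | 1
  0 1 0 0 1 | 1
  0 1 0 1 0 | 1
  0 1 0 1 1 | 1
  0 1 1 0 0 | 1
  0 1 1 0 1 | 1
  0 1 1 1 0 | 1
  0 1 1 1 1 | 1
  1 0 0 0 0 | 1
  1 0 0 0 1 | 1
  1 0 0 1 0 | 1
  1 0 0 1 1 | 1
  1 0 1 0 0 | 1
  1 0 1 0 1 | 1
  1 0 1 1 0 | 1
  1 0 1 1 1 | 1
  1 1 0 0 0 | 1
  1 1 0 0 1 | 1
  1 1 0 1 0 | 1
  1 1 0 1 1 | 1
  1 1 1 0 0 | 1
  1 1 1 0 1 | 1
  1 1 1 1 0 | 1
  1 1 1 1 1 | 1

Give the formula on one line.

  (a | e) = 01010101010101011111111111111111
  ~a = 11111111111111110000000000000000
  (~a & c) = 00001111000011110000000000000000
  ((~a & c) | a) = 00001111000011111111111111111111
  (c | b) = 00001111111111110000111111111111
  (((~a & c) | a) & (c | b)) = 00001111000011110000111111111111
  ((((~a & c) | a) & (c | b)) | b) = 00001111111111110000111111111111
  ((a | e) | ((((~a & c) | a) & (c | b)) | b)) = 01011111111111111111111111111111

((a | e) | ((((~a & c) | a) & (c | b)) | b))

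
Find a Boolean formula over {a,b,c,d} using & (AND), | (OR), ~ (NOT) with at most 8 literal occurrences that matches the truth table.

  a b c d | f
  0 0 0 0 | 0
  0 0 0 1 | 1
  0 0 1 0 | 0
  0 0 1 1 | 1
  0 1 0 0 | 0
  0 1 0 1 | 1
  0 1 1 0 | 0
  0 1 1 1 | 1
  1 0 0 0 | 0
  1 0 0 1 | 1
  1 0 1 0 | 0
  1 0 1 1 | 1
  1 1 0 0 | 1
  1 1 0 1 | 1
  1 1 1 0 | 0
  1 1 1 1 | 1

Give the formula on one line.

(d | (~c & (a & (b | (d & c)))))

  ~c = 1100110011001100
  (d & c) = 0001000100010001
  (b | (d & c)) = 0001111100011111
  (a & (b | (d & c))) = 0000000000011111
  (~c & (a & (b | (d & c)))) = 0000000000001100
  (d | (~c & (a & (b | (d & c))))) = 0101010101011101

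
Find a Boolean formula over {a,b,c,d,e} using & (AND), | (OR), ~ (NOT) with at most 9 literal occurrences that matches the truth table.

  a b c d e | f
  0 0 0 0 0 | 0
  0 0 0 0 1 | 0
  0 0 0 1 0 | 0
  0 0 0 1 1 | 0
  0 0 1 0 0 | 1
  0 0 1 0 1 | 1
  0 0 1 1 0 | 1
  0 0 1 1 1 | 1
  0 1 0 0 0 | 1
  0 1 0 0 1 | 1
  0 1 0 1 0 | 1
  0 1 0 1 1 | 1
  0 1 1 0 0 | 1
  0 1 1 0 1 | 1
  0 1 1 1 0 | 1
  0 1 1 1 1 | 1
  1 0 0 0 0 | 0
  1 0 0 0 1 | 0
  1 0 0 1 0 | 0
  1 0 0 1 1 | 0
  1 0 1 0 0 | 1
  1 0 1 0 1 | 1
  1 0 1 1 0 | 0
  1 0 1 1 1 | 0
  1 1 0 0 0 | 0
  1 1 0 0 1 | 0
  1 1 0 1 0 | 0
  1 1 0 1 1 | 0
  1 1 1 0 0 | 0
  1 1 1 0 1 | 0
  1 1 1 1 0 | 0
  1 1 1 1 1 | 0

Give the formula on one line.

(((~b & (c & ~d)) | ~a) & (b | (((e | ~b) & c) & ~b)))

  ~b = 11111111000000001111111100000000
  ~d = 11001100110011001100110011001100
  (c & ~d) = 00001100000011000000110000001100
  (~b & (c & ~d)) = 00001100000000000000110000000000
  ~a = 11111111111111110000000000000000
  ((~b & (c & ~d)) | ~a) = 11111111111111110000110000000000
  (e | ~b) = 11111111010101011111111101010101
  ((e | ~b) & c) = 00001111000001010000111100000101
  (((e | ~b) & c) & ~b) = 00001111000000000000111100000000
  (b | (((e | ~b) & c) & ~b)) = 00001111111111110000111111111111
  (((~b & (c & ~d)) | ~a) & (b | (((e | ~b) & c) & ~b))) = 00001111111111110000110000000000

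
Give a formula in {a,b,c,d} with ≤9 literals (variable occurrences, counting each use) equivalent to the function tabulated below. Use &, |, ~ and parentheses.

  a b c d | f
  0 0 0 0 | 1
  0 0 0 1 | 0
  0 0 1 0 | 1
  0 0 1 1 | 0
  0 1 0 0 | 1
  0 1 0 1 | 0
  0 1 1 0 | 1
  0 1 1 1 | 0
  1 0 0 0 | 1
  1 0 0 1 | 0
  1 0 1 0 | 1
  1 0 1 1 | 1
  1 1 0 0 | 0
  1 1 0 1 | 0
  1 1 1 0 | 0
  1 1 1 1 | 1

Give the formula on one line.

  ~d = 1010101010101010
  ~c = 1100110011001100
  (a | ~c) = 1100110011111111
  (~d | (a | ~c)) = 1110111011111111
  (d & (~d | (a | ~c))) = 0100010001010101
  (c & (d & (~d | (a | ~c)))) = 0000000000010001
  ~b = 1111000011110000
  ~a = 1111111100000000
  (~b | ~a) = 1111111111110000
  (~d & (~b | ~a)) = 1010101010100000
  ((c & (d & (~d | (a | ~c)))) | (~d & (~b | ~a))) = 1010101010110001

((c & (d & (~d | (a | ~c)))) | (~d & (~b | ~a)))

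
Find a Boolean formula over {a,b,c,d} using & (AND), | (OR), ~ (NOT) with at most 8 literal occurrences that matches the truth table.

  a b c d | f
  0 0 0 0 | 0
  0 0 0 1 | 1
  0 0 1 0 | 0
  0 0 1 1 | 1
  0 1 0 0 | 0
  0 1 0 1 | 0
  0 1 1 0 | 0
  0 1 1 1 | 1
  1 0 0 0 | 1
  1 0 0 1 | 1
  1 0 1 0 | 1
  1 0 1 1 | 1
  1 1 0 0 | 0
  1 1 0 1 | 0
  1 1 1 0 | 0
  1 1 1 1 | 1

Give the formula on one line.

((d & (c | (~b & d))) | (a & ~b))

  ~b = 1111000011110000
  (~b & d) = 0101000001010000
  (c | (~b & d)) = 0111001101110011
  (d & (c | (~b & d))) = 0101000101010001
  (a & ~b) = 0000000011110000
  ((d & (c | (~b & d))) | (a & ~b)) = 0101000111110001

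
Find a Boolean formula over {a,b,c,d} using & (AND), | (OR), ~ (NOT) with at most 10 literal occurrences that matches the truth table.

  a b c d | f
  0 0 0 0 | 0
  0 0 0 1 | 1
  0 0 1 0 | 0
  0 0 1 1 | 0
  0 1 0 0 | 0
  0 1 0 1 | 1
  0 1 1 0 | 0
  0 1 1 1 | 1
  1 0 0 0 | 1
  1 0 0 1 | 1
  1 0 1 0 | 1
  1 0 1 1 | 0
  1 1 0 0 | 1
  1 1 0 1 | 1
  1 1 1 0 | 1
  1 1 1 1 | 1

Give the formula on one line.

((a | d) & ((b | ~c) | ((~b & c) & ~d)))

  (a | d) = 0101010111111111
  ~c = 1100110011001100
  (b | ~c) = 1100111111001111
  ~b = 1111000011110000
  (~b & c) = 0011000000110000
  ~d = 1010101010101010
  ((~b & c) & ~d) = 0010000000100000
  ((b | ~c) | ((~b & c) & ~d)) = 1110111111101111
  ((a | d) & ((b | ~c) | ((~b & c) & ~d))) = 0100010111101111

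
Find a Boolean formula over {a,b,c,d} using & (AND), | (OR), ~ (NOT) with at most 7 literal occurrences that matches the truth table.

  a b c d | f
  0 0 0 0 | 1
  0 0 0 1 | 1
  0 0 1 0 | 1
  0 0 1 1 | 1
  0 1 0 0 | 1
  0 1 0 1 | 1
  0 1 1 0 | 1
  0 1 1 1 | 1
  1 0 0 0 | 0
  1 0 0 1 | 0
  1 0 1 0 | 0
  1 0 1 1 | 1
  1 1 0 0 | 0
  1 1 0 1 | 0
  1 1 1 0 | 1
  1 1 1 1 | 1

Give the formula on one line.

(~a | ((b | d) & c))

  ~a = 1111111100000000
  (b | d) = 0101111101011111
  ((b | d) & c) = 0001001100010011
  (~a | ((b | d) & c)) = 1111111100010011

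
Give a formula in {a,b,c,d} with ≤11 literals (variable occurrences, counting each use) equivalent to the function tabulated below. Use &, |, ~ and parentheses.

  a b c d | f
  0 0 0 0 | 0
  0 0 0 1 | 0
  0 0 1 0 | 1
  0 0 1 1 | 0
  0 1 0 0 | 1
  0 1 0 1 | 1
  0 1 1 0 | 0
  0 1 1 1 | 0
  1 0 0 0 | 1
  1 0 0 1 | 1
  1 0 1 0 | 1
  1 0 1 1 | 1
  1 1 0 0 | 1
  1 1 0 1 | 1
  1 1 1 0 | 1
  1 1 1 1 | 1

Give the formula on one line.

  (b | c) = 0011111100111111
  ~b = 1111000011110000
  ((b | c) & ~b) = 0011000000110000
  ~a = 1111111100000000
  ~d = 1010101010101010
  (~a & ~d) = 1010101000000000
  (((b | c) & ~b) & (~a & ~d)) = 0010000000000000
  ~c = 1100110011001100
  (c | b) = 0011111100111111
  (~c & (c | b)) = 0000110000001100
  (a | (~c & (c | b))) = 0000110011111111
  ((((b | c) & ~b) & (~a & ~d)) | (a | (~c & (c | b)))) = 0010110011111111

((((b | c) & ~b) & (~a & ~d)) | (a | (~c & (c | b))))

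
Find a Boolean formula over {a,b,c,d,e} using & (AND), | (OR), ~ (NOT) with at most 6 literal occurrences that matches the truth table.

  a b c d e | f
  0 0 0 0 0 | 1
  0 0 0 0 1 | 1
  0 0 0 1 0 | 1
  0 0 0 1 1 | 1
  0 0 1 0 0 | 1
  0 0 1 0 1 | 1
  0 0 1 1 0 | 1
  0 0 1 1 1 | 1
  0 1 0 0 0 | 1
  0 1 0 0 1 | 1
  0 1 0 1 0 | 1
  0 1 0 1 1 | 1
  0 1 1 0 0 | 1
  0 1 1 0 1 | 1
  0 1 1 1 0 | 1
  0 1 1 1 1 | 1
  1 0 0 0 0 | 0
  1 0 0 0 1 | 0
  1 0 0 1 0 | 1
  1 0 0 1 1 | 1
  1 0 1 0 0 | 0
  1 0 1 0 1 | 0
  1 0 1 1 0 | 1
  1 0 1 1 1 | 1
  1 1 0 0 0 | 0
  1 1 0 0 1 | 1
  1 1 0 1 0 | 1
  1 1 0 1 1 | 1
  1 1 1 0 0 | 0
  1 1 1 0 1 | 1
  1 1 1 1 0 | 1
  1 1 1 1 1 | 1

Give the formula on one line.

  ~a = 11111111111111110000000000000000
  (b & e) = 00000000010101010000000001010101
  (~a | (b & e)) = 11111111111111110000000001010101
  ~d = 11001100110011001100110011001100
  (~d & ~a) = 11001100110011000000000000000000
  ((~d & ~a) | d) = 11111111111111110011001100110011
  ((~a | (b & e)) | ((~d & ~a) | d)) = 11111111111111110011001101110111

((~a | (b & e)) | ((~d & ~a) | d))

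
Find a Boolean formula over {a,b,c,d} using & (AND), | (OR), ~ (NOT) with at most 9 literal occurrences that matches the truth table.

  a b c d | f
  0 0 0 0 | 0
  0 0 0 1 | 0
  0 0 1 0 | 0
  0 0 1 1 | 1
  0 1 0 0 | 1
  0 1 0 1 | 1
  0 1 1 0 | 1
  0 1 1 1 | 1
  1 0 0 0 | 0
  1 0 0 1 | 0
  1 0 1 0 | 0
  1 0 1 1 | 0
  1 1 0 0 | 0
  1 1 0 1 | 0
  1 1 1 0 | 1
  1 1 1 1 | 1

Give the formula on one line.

  ~a = 1111111100000000
  (d & c) = 0001000100010001
  (b | (d & c)) = 0001111100011111
  (~a & (b | (d & c))) = 0001111100000000
  ~c = 1100110011001100
  (b & a) = 0000000000001111
  (~c | (b & a)) = 1100110011001111
  ((~c | (b & a)) & c) = 0000000000000011
  ((~a & (b | (d & c))) | ((~c | (b & a)) & c)) = 0001111100000011

((~a & (b | (d & c))) | ((~c | (b & a)) & c))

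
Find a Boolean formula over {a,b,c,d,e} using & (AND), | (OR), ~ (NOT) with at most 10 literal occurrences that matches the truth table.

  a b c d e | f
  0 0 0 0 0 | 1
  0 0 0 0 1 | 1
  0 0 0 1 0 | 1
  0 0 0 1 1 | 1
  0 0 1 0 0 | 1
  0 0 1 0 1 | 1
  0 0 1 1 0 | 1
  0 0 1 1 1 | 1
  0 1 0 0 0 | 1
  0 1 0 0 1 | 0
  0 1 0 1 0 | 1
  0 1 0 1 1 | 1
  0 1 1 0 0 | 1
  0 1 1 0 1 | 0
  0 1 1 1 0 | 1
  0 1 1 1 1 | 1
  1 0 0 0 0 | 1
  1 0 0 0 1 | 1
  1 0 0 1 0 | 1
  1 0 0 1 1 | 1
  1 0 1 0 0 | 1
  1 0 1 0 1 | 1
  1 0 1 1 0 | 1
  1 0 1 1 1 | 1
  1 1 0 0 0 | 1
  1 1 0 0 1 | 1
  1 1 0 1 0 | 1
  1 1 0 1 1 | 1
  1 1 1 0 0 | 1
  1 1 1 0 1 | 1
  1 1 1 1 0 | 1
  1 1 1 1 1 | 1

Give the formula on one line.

  ~b = 11111111000000001111111100000000
  ~e = 10101010101010101010101010101010
  (~b | ~e) = 11111111101010101111111110101010
  (~b & a) = 00000000000000001111111100000000
  (c | b) = 00001111111111110000111111111111
  (a & (c | b)) = 00000000000000000000111111111111
  ((~b & a) | (a & (c | b))) = 00000000000000001111111111111111
  (((~b & a) | (a & (c | b))) | d) = 00110011001100111111111111111111
  ((((~b & a) | (a & (c | b))) | d) & e) = 00010001000100010101010101010101
  ((~b | ~e) | ((((~b & a) | (a & (c | b))) | d) & e)) = 11111111101110111111111111111111

((~b | ~e) | ((((~b & a) | (a & (c | b))) | d) & e))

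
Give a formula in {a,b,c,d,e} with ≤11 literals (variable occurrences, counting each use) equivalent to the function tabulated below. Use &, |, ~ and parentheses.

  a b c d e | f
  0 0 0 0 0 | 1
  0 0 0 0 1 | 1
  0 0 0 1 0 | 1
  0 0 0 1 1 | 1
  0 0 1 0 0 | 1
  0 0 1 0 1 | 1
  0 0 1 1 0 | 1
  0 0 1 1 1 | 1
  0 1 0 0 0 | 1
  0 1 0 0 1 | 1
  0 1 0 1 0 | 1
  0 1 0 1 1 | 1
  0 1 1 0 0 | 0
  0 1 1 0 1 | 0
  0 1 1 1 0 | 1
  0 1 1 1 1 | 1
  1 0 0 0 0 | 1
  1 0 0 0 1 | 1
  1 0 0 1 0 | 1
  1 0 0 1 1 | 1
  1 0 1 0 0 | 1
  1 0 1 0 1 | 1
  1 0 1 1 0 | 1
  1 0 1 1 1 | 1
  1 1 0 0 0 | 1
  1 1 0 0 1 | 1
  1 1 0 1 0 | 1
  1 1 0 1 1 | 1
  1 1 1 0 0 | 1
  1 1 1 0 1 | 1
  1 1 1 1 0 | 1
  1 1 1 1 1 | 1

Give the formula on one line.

((~c | (d | (a | (d & c)))) | ((~a | b) & ~b))

  ~c = 11110000111100001111000011110000
  (d & c) = 00000011000000110000001100000011
  (a | (d & c)) = 00000011000000111111111111111111
  (d | (a | (d & c))) = 00110011001100111111111111111111
  (~c | (d | (a | (d & c)))) = 11110011111100111111111111111111
  ~a = 11111111111111110000000000000000
  (~a | b) = 11111111111111110000000011111111
  ~b = 11111111000000001111111100000000
  ((~a | b) & ~b) = 11111111000000000000000000000000
  ((~c | (d | (a | (d & c)))) | ((~a | b) & ~b)) = 11111111111100111111111111111111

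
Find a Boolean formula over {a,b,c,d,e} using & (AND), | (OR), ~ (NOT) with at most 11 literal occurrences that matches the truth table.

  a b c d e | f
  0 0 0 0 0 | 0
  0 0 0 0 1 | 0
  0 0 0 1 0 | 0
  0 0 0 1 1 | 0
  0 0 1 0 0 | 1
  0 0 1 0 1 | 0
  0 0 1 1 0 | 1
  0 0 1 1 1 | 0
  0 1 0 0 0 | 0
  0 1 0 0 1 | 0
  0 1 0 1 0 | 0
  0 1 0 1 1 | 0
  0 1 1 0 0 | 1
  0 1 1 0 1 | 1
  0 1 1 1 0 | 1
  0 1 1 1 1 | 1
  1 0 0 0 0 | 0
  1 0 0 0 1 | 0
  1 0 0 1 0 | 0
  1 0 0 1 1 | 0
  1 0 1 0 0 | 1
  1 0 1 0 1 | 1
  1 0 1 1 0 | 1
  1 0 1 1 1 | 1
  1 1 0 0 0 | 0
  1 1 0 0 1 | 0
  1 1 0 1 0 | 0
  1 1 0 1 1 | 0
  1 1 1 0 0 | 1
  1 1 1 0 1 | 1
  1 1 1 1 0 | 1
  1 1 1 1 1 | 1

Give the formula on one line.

((((~e | b) | a) & ((a | (c | b)) | ~d)) & c)

  ~e = 10101010101010101010101010101010
  (~e | b) = 10101010111111111010101011111111
  ((~e | b) | a) = 10101010111111111111111111111111
  (c | b) = 00001111111111110000111111111111
  (a | (c | b)) = 00001111111111111111111111111111
  ~d = 11001100110011001100110011001100
  ((a | (c | b)) | ~d) = 11001111111111111111111111111111
  (((~e | b) | a) & ((a | (c | b)) | ~d)) = 10001010111111111111111111111111
  ((((~e | b) | a) & ((a | (c | b)) | ~d)) & c) = 00001010000011110000111100001111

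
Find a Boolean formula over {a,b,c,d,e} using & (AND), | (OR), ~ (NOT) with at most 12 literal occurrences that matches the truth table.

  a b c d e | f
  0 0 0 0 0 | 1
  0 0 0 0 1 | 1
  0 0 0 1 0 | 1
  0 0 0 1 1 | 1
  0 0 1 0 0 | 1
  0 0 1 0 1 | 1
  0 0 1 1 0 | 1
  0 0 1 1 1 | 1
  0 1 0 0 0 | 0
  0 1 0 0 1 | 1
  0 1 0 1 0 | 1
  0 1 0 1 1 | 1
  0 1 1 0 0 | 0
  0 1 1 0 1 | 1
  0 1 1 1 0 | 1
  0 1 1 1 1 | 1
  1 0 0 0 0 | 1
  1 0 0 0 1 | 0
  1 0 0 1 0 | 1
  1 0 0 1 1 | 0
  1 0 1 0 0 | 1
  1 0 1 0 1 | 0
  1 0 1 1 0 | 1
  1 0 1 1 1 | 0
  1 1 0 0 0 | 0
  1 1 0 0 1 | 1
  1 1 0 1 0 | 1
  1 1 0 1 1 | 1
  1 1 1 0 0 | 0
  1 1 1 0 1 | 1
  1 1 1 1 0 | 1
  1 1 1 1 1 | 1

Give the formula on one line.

(((((~e | ~a) & (~b | ~d)) | b) & ~b) | ((d | e) & b))

  ~e = 10101010101010101010101010101010
  ~a = 11111111111111110000000000000000
  (~e | ~a) = 11111111111111111010101010101010
  ~b = 11111111000000001111111100000000
  ~d = 11001100110011001100110011001100
  (~b | ~d) = 11111111110011001111111111001100
  ((~e | ~a) & (~b | ~d)) = 11111111110011001010101010001000
  (((~e | ~a) & (~b | ~d)) | b) = 11111111111111111010101011111111
  ((((~e | ~a) & (~b | ~d)) | b) & ~b) = 11111111000000001010101000000000
  (d | e) = 01110111011101110111011101110111
  ((d | e) & b) = 00000000011101110000000001110111
  (((((~e | ~a) & (~b | ~d)) | b) & ~b) | ((d | e) & b)) = 11111111011101111010101001110111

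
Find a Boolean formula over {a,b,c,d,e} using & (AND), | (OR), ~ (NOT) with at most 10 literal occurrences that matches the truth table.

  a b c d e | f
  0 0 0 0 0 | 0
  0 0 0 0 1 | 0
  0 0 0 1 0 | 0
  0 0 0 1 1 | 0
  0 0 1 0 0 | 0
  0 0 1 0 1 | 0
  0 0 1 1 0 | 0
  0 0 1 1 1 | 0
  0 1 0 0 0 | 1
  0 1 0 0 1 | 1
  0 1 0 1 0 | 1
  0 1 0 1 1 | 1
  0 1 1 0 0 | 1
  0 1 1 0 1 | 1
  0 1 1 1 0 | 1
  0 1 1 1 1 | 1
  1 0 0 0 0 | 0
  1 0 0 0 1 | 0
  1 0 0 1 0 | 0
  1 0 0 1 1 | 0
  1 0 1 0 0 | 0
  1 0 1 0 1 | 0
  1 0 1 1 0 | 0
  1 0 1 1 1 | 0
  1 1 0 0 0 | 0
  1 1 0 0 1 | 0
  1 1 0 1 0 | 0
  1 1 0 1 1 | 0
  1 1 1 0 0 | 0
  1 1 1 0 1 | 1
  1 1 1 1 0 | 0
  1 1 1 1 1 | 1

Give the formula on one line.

  ~a = 11111111111111110000000000000000
  (~a | c) = 11111111111111110000111100001111
  (e & b) = 00000000010101010000000001010101
  ((~a | c) & (e & b)) = 00000000010101010000000000000101
  (b | a) = 00000000111111111111111111111111
  (~a & (b | a)) = 00000000111111110000000000000000
  (((~a | c) & (e & b)) | (~a & (b | a))) = 00000000111111110000000000000101

(((~a | c) & (e & b)) | (~a & (b | a)))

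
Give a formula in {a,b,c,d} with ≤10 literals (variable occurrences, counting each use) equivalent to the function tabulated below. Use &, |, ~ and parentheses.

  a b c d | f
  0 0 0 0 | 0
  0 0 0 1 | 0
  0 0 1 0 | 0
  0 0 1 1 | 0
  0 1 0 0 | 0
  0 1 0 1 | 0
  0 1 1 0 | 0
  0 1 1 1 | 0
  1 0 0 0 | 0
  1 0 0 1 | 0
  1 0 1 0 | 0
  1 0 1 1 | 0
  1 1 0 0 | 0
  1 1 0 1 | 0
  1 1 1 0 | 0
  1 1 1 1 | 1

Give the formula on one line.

  ~a = 1111111100000000
  (~a | d) = 1111111101010101
  (c & a) = 0000000000110011
  (b & c) = 0000001100000011
  ~c = 1100110011001100
  ((b & c) | ~c) = 1100111111001111
  ((c & a) & ((b & c) | ~c)) = 0000000000000011
  ((~a | d) & ((c & a) & ((b & c) | ~c))) = 0000000000000001

((~a | d) & ((c & a) & ((b & c) | ~c)))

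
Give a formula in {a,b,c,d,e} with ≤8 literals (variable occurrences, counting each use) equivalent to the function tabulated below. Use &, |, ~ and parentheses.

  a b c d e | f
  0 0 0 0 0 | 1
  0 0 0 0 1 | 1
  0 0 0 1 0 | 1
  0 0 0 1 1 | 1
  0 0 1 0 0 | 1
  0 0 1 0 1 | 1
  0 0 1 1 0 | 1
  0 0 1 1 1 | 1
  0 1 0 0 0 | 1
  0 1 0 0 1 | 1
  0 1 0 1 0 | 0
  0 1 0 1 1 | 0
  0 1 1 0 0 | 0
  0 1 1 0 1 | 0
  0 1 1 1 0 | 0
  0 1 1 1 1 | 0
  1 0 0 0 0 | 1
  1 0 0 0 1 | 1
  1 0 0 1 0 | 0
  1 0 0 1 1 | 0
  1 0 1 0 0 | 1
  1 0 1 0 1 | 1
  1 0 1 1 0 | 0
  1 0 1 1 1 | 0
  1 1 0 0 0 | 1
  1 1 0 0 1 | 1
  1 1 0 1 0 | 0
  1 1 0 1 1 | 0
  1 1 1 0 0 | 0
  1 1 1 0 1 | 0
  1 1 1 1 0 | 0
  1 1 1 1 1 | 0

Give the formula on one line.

((~b & (~d | ~a)) | ((~c | d) & ~d))

  ~b = 11111111000000001111111100000000
  ~d = 11001100110011001100110011001100
  ~a = 11111111111111110000000000000000
  (~d | ~a) = 11111111111111111100110011001100
  (~b & (~d | ~a)) = 11111111000000001100110000000000
  ~c = 11110000111100001111000011110000
  (~c | d) = 11110011111100111111001111110011
  ((~c | d) & ~d) = 11000000110000001100000011000000
  ((~b & (~d | ~a)) | ((~c | d) & ~d)) = 11111111110000001100110011000000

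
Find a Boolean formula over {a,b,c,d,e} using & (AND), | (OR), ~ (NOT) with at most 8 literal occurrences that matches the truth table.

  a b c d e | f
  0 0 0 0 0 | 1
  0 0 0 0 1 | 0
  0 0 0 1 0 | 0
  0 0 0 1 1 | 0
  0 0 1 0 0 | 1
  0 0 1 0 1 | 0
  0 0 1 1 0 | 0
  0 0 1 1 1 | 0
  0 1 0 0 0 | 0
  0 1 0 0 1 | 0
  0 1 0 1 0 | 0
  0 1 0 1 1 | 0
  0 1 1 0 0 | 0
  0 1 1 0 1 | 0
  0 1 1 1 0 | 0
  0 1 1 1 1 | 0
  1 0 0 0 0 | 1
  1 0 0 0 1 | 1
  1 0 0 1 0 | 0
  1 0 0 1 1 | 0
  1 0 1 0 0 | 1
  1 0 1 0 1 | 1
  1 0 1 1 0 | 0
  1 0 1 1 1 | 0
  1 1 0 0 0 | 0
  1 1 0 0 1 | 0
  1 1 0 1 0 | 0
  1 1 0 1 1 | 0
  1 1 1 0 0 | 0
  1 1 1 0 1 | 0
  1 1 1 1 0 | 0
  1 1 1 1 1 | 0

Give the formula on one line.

((~e | a) & (~b & ((~b & ~d) | ((~a | ~b) & b))))

  ~e = 10101010101010101010101010101010
  (~e | a) = 10101010101010101111111111111111
  ~b = 11111111000000001111111100000000
  ~d = 11001100110011001100110011001100
  (~b & ~d) = 11001100000000001100110000000000
  ~a = 11111111111111110000000000000000
  (~a | ~b) = 11111111111111111111111100000000
  ((~a | ~b) & b) = 00000000111111110000000000000000
  ((~b & ~d) | ((~a | ~b) & b)) = 11001100111111111100110000000000
  (~b & ((~b & ~d) | ((~a | ~b) & b))) = 11001100000000001100110000000000
  ((~e | a) & (~b & ((~b & ~d) | ((~a | ~b) & b)))) = 10001000000000001100110000000000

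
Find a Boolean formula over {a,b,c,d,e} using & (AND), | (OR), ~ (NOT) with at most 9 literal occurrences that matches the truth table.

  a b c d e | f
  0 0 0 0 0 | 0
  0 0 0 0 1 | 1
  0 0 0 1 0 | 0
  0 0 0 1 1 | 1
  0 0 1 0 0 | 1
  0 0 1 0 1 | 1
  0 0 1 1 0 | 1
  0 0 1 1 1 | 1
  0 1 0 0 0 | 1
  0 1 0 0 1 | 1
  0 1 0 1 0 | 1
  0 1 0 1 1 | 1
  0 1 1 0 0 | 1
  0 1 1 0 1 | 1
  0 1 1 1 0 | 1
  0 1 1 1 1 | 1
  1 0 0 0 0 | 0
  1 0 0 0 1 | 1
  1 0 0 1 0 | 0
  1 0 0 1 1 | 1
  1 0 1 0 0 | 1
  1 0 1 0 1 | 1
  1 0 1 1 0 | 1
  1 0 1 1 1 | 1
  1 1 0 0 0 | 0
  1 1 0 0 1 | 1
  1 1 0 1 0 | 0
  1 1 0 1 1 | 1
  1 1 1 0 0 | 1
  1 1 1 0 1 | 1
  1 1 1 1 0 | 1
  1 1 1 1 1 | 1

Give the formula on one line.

((e | c) | ((c & ~e) | (~a & b)))

  (e | c) = 01011111010111110101111101011111
  ~e = 10101010101010101010101010101010
  (c & ~e) = 00001010000010100000101000001010
  ~a = 11111111111111110000000000000000
  (~a & b) = 00000000111111110000000000000000
  ((c & ~e) | (~a & b)) = 00001010111111110000101000001010
  ((e | c) | ((c & ~e) | (~a & b))) = 01011111111111110101111101011111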